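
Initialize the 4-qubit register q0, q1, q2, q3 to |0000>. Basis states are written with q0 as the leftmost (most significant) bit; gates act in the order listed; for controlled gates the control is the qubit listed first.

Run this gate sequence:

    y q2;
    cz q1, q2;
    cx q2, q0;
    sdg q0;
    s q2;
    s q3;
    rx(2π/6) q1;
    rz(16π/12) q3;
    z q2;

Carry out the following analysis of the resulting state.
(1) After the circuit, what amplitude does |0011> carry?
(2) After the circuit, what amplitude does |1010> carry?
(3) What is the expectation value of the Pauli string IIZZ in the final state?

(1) The final state's coefficient on |0011> equals 0.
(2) |1010> carries amplitude sqrt(3)*exp(5*I*pi/6)/2 in the final state.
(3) In the final state, IIZZ has expectation -1.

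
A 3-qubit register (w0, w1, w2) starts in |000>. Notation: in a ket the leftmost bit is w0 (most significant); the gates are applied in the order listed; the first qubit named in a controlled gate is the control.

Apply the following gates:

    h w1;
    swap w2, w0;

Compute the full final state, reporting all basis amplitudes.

After the circuit, the state carries amplitude sqrt(2)/2 on |000>, sqrt(2)/2 on |010>, and 0 on every other basis state.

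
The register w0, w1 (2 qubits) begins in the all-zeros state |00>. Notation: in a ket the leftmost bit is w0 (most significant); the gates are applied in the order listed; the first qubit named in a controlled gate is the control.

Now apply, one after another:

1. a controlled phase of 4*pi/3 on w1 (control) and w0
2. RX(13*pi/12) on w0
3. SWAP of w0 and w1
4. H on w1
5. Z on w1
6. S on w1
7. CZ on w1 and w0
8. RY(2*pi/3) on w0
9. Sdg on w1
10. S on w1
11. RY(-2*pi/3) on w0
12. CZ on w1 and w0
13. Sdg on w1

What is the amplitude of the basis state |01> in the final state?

The final state's coefficient on |01> equals -sqrt(12 - 6*sqrt(2))/8 + sqrt(2*sqrt(2) + 4)/8 - I*sqrt(6*sqrt(2) + 12)/8 - I*sqrt(4 - 2*sqrt(2))/8. Key observation: the block from step 6 through step 13 cancels to the identity and can be dropped.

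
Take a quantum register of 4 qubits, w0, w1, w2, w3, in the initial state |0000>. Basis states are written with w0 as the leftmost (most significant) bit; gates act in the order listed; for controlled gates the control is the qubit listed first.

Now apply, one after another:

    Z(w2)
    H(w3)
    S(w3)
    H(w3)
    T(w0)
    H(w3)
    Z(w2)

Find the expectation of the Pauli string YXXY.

The observable YXXY averages to 0.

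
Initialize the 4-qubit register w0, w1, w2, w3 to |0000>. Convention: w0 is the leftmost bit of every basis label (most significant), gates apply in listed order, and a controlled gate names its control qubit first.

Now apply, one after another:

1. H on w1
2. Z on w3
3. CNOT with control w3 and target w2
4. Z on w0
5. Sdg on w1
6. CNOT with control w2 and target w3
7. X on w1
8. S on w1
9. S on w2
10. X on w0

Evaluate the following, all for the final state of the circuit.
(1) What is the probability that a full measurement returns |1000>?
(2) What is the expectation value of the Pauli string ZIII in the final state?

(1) A full measurement returns |1000> with probability 1/2.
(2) The expectation value of ZIII is -1.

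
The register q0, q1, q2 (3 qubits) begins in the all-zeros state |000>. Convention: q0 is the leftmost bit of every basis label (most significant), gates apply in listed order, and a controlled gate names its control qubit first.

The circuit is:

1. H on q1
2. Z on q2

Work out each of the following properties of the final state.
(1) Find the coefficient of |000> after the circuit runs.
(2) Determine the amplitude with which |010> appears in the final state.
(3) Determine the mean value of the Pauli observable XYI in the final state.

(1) The final state's coefficient on |000> equals sqrt(2)/2.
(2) The final state's coefficient on |010> equals sqrt(2)/2.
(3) The observable XYI averages to 0.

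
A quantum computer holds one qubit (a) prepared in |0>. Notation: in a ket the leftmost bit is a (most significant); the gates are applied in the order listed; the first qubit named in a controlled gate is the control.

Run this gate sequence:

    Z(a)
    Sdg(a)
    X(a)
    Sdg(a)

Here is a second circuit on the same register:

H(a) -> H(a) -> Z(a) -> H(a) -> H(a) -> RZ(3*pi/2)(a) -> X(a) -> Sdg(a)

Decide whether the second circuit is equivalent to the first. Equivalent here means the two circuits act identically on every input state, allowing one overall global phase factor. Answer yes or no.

Yes: on every input state the two circuits agree up to one overall phase factor.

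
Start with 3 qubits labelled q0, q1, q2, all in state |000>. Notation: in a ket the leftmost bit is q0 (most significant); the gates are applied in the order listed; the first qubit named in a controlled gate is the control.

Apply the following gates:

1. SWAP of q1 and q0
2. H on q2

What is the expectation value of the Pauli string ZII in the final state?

The observable ZII averages to 1.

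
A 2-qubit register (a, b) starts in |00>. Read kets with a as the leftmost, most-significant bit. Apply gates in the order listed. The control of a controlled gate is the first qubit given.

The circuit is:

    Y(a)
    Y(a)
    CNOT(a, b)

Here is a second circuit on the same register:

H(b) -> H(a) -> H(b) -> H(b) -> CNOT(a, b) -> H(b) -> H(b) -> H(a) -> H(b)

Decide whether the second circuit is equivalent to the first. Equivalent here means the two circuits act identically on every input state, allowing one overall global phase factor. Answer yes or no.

No — the two circuits implement different unitaries, even allowing a global phase.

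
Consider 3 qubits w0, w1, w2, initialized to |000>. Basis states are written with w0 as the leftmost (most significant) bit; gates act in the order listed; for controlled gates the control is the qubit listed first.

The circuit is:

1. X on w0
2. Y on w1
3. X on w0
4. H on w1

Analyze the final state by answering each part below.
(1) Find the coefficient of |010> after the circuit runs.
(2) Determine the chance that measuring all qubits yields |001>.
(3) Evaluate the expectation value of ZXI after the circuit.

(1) The final state's coefficient on |010> equals -sqrt(2)*I/2.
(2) Outcome |001> occurs with probability 0.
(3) In the final state, ZXI has expectation -1.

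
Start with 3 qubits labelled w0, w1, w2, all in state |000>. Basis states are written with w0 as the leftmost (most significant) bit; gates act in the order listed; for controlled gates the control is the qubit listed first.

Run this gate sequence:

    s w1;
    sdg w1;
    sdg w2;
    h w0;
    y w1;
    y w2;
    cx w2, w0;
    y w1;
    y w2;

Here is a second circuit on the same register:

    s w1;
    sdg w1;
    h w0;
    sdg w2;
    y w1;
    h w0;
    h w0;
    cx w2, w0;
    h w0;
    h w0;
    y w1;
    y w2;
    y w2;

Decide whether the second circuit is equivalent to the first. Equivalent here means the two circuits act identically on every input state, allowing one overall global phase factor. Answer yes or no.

No, they are not equivalent — no single phase factor reconciles the two unitaries.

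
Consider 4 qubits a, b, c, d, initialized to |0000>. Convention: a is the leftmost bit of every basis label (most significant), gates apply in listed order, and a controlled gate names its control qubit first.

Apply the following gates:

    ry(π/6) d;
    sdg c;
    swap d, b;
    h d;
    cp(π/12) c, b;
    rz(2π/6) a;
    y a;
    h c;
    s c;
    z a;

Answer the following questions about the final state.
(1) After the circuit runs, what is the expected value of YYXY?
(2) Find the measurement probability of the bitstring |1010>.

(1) The expectation value of YYXY is 0.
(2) A full measurement returns |1010> with probability sqrt(3)/16 + 1/8.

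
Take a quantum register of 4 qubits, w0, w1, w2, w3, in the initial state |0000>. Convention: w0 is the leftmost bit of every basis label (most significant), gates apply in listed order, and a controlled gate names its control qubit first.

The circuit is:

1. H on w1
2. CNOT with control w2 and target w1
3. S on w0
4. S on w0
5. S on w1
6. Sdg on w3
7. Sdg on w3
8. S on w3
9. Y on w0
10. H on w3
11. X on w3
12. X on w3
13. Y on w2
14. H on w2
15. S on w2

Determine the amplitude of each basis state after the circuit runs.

After the circuit, the state carries amplitude 0 on |0000>, 0 on |0001>, 0 on |0010>, 0 on |0011>, 0 on |0100>, 0 on |0101>, 0 on |0110>, 0 on |0111>, -sqrt(2)/4 on |1000>, -sqrt(2)/4 on |1001>, sqrt(2)*I/4 on |1010>, sqrt(2)*I/4 on |1011>, -sqrt(2)*I/4 on |1100>, -sqrt(2)*I/4 on |1101>, -sqrt(2)/4 on |1110>, -sqrt(2)/4 on |1111>. Key observation: gates 11-12 undo each other exactly, leaving only the rest of the circuit to track.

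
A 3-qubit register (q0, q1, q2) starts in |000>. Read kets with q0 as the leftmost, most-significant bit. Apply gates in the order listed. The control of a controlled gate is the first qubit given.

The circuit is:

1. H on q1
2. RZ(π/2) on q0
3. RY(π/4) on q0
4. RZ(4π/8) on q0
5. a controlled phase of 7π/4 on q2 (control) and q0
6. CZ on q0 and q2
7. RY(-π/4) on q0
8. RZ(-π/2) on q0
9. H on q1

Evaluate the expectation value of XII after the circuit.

In the final state, XII has expectation sqrt(2)/2.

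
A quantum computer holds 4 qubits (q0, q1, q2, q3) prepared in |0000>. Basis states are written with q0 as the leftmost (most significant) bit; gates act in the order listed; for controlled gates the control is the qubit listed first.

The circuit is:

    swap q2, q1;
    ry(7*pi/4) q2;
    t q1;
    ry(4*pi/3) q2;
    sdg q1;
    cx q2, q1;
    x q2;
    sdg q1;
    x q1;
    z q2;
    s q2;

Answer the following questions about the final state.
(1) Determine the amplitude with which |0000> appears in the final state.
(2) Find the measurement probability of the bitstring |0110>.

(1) The amplitude on |0000> is I*sqrt(2 - sqrt(2))/4 + I*sqrt(3*sqrt(2) + 6)/4.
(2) A full measurement returns |0110> with probability -sqrt(6)/8 - sqrt(2)/8 + 1/2.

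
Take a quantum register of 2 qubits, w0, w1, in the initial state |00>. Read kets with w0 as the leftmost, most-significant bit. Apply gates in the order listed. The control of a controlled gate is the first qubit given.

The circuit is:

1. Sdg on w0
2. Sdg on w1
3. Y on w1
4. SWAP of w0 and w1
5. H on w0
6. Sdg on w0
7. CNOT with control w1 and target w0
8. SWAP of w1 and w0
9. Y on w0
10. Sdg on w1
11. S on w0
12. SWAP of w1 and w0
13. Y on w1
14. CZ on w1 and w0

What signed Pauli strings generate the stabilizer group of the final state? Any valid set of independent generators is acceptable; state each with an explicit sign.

The final state is stabilized by the group generated by +XI, +IZ; other independent generating sets are equally valid.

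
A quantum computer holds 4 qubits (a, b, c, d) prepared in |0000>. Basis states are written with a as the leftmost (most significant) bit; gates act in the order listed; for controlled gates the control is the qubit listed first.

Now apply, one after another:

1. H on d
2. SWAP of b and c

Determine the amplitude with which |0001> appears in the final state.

The amplitude on |0001> is sqrt(2)/2.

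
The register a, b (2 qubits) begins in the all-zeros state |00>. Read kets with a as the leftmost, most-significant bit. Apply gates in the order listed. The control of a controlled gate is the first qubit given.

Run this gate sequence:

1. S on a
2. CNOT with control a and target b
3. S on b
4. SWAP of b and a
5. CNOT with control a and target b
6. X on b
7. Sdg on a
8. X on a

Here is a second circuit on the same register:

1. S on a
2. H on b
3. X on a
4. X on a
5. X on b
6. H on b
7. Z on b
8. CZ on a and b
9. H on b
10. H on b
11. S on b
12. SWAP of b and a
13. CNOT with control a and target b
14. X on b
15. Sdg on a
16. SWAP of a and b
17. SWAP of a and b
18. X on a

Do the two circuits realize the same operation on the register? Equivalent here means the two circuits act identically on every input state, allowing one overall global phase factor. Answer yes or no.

No, they are not equivalent — no single phase factor reconciles the two unitaries.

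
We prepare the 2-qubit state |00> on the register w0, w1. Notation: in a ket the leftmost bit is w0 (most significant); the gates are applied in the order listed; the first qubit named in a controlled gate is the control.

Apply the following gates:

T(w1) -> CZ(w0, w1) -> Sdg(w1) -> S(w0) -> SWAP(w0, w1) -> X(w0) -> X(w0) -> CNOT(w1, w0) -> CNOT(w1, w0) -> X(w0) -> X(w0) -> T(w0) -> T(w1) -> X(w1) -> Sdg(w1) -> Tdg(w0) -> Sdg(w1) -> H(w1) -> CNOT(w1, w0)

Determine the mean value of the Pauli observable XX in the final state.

The expectation value of XX is -1. Key observation: the block from step 6 through step 11 cancels to the identity and can be dropped.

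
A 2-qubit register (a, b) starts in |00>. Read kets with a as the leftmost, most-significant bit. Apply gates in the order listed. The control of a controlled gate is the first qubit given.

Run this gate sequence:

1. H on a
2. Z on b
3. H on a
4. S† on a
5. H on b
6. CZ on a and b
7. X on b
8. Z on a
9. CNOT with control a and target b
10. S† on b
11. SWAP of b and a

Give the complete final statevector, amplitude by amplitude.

The final amplitudes are sqrt(2)/2 on |00>, 0 on |01>, -sqrt(2)*I/2 on |10>, 0 on |11>.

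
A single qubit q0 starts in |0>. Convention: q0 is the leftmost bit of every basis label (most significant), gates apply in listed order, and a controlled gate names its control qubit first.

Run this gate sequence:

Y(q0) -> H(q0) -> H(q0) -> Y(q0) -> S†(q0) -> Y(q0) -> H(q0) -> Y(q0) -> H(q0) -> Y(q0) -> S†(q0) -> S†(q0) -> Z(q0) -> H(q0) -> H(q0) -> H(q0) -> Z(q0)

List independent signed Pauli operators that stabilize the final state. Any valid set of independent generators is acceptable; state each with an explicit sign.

The stabilizer group can be generated by +X, among other valid generating sets.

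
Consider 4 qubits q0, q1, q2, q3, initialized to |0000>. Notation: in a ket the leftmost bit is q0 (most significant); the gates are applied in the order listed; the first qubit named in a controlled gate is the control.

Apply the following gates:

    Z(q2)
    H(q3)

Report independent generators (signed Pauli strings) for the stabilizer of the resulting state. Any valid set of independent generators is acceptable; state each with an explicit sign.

The stabilizer group can be generated by +IIIX, +ZIII, +IZII, +IIZI, among other valid generating sets.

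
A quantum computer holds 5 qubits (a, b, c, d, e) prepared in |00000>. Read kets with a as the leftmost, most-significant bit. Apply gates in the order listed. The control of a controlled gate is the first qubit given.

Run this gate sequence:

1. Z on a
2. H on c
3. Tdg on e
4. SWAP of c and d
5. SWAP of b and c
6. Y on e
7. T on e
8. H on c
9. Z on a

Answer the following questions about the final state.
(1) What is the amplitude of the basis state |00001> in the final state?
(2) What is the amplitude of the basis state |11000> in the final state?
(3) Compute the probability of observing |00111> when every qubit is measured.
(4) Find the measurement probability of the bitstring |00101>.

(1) The final state's coefficient on |00001> equals exp(3*I*pi/4)/2.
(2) The final state's coefficient on |11000> equals 0.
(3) The probability of measuring |00111> is 1/4.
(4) The probability of measuring |00101> is 1/4.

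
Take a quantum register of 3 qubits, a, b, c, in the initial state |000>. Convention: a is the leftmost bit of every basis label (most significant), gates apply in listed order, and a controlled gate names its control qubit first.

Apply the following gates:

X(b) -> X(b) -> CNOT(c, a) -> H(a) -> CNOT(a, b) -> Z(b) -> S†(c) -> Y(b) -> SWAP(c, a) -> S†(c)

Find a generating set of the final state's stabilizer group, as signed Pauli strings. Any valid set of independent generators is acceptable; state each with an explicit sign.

The final state is stabilized by the group generated by -IXY, +ZII, -IZZ; other independent generating sets are equally valid.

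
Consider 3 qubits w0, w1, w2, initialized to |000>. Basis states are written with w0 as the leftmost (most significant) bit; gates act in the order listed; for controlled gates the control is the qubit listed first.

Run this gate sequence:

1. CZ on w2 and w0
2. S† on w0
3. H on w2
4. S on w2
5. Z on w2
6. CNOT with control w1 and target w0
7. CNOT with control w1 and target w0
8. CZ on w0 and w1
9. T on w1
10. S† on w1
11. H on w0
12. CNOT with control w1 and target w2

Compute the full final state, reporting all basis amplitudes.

The final amplitudes are 1/2 on |000>, -I/2 on |001>, 0 on |010>, 0 on |011>, 1/2 on |100>, -I/2 on |101>, 0 on |110>, 0 on |111>.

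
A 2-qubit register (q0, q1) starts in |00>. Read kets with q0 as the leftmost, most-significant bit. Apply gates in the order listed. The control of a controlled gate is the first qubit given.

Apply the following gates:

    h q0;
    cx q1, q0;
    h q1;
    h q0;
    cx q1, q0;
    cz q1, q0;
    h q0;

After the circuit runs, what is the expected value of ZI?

In the final state, ZI has expectation 0.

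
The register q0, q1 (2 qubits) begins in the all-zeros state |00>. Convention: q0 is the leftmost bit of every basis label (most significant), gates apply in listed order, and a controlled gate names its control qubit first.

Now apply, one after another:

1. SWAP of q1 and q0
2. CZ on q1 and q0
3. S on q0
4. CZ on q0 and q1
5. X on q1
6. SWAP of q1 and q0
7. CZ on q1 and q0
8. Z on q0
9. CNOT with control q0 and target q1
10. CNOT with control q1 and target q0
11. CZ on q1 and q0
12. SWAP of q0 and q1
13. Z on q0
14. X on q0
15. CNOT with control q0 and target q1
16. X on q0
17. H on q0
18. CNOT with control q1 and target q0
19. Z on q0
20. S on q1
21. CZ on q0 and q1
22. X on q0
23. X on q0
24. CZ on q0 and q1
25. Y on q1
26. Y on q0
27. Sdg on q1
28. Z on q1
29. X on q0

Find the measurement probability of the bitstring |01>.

Outcome |01> occurs with probability 1/2. Key observation: steps 21-24 multiply out to the identity, so the circuit reduces to the remaining gates.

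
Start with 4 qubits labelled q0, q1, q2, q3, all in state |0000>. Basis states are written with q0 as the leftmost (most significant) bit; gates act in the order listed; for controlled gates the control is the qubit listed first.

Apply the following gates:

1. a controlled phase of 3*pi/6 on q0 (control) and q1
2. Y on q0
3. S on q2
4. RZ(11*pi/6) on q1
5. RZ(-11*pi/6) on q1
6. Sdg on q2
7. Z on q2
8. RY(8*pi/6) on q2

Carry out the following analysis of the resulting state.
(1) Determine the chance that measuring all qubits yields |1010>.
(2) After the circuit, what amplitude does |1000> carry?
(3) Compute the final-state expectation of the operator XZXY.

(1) A full measurement returns |1010> with probability 3/4. Key observation: the block from step 3 through step 6 cancels to the identity and can be dropped.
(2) The amplitude on |1000> is -I/2.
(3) The expectation value of XZXY is 0.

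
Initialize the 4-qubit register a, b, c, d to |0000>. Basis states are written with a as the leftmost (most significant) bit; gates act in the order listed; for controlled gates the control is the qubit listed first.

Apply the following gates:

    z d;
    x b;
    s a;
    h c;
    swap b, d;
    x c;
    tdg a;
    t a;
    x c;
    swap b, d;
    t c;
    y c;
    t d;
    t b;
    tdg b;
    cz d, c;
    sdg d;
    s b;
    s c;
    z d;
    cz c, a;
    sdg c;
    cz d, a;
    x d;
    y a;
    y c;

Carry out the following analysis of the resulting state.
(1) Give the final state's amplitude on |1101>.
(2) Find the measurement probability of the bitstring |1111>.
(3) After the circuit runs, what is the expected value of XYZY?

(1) The amplitude on |1101> is -sqrt(2)/2. Key observation: gates 5-10 undo each other exactly, leaving only the rest of the circuit to track.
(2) The probability of measuring |1111> is 1/2.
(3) The observable XYZY averages to 0.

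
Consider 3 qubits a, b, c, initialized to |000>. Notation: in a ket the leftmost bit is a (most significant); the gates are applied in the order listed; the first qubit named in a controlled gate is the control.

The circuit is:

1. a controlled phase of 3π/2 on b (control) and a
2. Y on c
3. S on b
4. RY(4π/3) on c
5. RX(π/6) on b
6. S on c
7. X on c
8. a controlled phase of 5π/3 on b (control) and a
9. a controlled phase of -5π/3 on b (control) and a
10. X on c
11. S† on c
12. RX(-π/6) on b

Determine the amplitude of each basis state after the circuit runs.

After the circuit, the state carries amplitude -sqrt(3)*I/2 on |000>, -I/2 on |001>, and 0 on every other basis state.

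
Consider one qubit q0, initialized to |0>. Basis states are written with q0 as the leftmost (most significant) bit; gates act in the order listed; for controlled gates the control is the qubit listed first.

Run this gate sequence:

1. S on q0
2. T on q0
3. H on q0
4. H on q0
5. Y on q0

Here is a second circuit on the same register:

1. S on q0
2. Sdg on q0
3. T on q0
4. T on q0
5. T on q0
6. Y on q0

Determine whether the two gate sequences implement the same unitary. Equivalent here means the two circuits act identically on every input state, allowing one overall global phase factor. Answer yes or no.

Yes — the two circuits implement the same unitary up to a global phase.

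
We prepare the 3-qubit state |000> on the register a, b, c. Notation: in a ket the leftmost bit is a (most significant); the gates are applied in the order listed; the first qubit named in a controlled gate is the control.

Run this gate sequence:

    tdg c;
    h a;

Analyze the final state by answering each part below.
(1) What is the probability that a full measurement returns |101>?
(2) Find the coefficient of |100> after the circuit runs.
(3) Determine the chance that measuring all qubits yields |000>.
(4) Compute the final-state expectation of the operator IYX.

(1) The probability of measuring |101> is 0.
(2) The final state's coefficient on |100> equals sqrt(2)/2.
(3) A full measurement returns |000> with probability 1/2.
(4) In the final state, IYX has expectation 0.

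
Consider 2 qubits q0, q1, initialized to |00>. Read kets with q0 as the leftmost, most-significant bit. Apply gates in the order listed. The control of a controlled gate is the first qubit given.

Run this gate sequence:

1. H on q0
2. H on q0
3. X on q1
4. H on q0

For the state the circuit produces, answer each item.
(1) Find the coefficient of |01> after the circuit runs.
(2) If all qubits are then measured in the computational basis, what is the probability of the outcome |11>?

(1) |01> carries amplitude sqrt(2)/2 in the final state.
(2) A full measurement returns |11> with probability 1/2.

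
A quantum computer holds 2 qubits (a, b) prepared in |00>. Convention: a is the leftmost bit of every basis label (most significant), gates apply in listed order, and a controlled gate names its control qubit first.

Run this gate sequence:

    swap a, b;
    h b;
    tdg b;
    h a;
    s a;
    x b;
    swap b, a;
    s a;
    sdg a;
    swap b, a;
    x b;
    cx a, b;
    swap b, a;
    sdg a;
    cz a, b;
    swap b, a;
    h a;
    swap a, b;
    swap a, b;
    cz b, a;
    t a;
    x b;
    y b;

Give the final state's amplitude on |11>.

The final state's coefficient on |11> equals sqrt(2)*(-1 - exp(3*I*pi/4))/4. Key observation: steps 6-11 multiply out to the identity, so the circuit reduces to the remaining gates.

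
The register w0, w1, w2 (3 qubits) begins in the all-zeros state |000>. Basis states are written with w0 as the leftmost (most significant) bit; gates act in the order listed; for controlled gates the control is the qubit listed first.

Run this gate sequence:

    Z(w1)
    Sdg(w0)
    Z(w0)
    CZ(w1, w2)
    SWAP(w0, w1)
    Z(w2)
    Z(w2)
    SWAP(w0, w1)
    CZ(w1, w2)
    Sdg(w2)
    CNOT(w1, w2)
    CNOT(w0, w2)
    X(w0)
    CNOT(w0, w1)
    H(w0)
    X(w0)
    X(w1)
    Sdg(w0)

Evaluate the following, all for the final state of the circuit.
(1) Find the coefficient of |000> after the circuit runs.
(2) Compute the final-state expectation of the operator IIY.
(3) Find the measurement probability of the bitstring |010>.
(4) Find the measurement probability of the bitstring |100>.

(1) The final state's coefficient on |000> equals -sqrt(2)/2.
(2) In the final state, IIY has expectation 0.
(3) The probability of measuring |010> is 0.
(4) Outcome |100> occurs with probability 1/2.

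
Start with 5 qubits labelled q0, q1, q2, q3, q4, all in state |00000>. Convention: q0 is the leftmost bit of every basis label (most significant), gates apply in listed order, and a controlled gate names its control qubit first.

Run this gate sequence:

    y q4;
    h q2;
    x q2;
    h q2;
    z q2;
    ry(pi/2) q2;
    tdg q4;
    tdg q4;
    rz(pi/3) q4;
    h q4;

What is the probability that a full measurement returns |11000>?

A full measurement returns |11000> with probability 0. Key observation: the block from step 2 through step 5 cancels to the identity and can be dropped.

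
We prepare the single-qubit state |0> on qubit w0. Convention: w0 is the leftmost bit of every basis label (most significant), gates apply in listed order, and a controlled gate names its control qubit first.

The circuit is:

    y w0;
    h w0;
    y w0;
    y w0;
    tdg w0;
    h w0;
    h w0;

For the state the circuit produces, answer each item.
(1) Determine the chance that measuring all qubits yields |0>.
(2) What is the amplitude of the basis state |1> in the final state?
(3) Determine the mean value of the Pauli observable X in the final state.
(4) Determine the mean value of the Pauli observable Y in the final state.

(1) Outcome |0> occurs with probability 1/2.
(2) The final state's coefficient on |1> equals -sqrt(2)*exp(I*pi/4)/2.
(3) The expectation value of X is -sqrt(2)/2.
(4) In the final state, Y has expectation sqrt(2)/2.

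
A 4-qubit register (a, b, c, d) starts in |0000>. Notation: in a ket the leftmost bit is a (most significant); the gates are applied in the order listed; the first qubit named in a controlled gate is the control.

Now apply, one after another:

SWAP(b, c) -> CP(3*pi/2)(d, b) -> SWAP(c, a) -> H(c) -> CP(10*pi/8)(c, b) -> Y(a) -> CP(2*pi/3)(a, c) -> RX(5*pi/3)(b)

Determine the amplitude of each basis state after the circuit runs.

The resulting statevector has amplitude -sqrt(6)*I/4 on |1000>, sqrt(6)*exp(I*pi/6)/4 on |1010>, sqrt(2)/4 on |1100>, sqrt(2)*exp(2*I*pi/3)/4 on |1110>, and 0 on every other basis state.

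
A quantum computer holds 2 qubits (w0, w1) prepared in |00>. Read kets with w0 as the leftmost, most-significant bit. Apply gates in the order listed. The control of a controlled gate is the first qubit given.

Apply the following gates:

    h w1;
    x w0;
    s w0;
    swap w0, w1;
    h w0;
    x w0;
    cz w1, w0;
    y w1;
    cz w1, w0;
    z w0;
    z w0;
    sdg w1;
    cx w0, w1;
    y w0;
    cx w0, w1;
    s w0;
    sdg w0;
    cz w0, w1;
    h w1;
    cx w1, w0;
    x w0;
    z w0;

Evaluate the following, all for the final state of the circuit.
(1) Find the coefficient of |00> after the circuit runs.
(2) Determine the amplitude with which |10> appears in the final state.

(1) The amplitude on |00> is 0.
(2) |10> carries amplitude -sqrt(2)*I/2 in the final state.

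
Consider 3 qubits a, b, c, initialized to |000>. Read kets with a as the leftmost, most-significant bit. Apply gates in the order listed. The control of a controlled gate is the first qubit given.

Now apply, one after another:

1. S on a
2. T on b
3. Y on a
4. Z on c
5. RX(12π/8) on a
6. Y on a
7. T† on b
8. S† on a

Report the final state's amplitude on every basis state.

The resulting statevector has amplitude -sqrt(2)/2 on |000>, sqrt(2)/2 on |100>, and 0 on every other basis state.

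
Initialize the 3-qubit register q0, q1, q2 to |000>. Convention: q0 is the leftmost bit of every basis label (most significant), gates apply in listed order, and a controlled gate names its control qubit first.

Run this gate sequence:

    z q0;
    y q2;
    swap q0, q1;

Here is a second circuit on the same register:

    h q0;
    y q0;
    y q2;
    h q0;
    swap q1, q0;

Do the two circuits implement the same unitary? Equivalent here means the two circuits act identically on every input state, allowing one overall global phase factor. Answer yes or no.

No, they are not equivalent — no single phase factor reconciles the two unitaries.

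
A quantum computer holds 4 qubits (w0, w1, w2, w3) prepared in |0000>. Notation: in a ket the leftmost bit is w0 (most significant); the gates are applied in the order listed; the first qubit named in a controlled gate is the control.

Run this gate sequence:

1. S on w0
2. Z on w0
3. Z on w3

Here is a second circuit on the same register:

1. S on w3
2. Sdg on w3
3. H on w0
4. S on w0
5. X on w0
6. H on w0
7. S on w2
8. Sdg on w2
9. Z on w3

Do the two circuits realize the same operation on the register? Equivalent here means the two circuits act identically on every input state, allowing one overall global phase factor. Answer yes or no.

No: there is an input state on which the two circuits produce genuinely different outputs (not merely differing by a phase).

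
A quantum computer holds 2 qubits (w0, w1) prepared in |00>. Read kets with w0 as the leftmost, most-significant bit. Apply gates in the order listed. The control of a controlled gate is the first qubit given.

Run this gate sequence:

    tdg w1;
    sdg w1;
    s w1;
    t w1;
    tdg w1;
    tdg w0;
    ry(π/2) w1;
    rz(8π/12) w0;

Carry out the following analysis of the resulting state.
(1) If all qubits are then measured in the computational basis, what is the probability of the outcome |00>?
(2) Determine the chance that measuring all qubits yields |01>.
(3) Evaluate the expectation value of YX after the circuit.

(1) Outcome |00> occurs with probability 1/2. Key observation: the block from step 1 through step 4 cancels to the identity and can be dropped.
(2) Outcome |01> occurs with probability 1/2.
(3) The observable YX averages to 0.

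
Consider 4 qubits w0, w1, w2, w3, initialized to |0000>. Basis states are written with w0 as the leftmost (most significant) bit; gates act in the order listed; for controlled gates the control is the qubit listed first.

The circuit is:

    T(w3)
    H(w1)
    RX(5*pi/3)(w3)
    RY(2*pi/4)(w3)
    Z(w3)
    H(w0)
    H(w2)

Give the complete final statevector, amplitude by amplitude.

The resulting statevector has amplitude -sqrt(3)/8 + I/8 on |0000>, sqrt(3)/8 + I/8 on |0001>, -sqrt(3)/8 + I/8 on |0010>, sqrt(3)/8 + I/8 on |0011>, -sqrt(3)/8 + I/8 on |0100>, sqrt(3)/8 + I/8 on |0101>, -sqrt(3)/8 + I/8 on |0110>, sqrt(3)/8 + I/8 on |0111>, -sqrt(3)/8 + I/8 on |1000>, sqrt(3)/8 + I/8 on |1001>, -sqrt(3)/8 + I/8 on |1010>, sqrt(3)/8 + I/8 on |1011>, -sqrt(3)/8 + I/8 on |1100>, sqrt(3)/8 + I/8 on |1101>, -sqrt(3)/8 + I/8 on |1110>, sqrt(3)/8 + I/8 on |1111>.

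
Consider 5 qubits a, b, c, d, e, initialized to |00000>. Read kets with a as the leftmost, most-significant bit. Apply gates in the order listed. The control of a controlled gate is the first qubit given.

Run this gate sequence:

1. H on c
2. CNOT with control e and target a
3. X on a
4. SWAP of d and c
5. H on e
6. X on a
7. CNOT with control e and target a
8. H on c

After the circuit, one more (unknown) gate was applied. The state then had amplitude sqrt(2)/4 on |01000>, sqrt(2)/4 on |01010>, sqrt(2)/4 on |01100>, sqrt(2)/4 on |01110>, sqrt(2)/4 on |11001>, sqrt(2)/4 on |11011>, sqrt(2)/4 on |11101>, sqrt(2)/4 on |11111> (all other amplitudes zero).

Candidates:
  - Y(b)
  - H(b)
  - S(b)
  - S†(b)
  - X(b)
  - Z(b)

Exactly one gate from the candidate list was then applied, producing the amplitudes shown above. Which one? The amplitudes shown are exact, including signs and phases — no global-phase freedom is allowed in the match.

The applied gate was X(b).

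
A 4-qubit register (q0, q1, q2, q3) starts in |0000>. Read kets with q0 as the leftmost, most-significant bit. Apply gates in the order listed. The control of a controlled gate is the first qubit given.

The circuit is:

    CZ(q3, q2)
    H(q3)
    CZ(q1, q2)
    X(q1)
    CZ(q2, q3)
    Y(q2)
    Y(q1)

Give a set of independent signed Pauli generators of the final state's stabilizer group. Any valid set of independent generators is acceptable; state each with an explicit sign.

The stabilizer group can be generated by +IIIX, +ZIII, +IZII, -IIZI, among other valid generating sets.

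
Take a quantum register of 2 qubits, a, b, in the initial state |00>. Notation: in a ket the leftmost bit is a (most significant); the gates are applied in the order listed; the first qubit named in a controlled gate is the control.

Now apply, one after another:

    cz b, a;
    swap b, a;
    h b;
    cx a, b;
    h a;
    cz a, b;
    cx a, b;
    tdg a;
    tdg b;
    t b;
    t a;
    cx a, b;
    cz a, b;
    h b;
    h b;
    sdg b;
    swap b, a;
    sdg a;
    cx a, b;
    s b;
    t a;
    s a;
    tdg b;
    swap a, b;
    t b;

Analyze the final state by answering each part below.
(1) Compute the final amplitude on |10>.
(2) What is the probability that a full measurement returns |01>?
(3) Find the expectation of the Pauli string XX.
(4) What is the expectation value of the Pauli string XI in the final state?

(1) The final state's coefficient on |10> equals exp(I*pi/4)/2. Key observation: gates 6-13 undo each other exactly, leaving only the rest of the circuit to track.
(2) The probability of measuring |01> is 1/4.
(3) In the final state, XX has expectation sqrt(2)/2.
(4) The expectation value of XI is sqrt(2)/2.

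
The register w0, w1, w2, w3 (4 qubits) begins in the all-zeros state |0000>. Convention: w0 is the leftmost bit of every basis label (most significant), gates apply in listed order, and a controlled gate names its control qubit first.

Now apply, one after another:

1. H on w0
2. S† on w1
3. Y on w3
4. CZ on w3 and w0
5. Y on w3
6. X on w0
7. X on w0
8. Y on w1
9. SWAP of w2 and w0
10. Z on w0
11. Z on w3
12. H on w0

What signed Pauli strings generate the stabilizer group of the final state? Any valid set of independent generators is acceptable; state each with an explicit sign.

One valid set of independent stabilizer generators is +XIII, -IIXI, -IZII, +IIIZ (any independent generating set of the same group is equally correct).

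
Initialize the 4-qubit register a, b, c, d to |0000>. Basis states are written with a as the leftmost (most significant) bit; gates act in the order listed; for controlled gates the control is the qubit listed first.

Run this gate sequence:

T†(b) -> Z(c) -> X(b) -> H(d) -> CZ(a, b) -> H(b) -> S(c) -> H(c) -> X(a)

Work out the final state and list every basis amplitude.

The final amplitudes are 0 on |0000>, 0 on |0001>, 0 on |0010>, 0 on |0011>, 0 on |0100>, 0 on |0101>, 0 on |0110>, 0 on |0111>, sqrt(2)/4 on |1000>, sqrt(2)/4 on |1001>, sqrt(2)/4 on |1010>, sqrt(2)/4 on |1011>, -sqrt(2)/4 on |1100>, -sqrt(2)/4 on |1101>, -sqrt(2)/4 on |1110>, -sqrt(2)/4 on |1111>.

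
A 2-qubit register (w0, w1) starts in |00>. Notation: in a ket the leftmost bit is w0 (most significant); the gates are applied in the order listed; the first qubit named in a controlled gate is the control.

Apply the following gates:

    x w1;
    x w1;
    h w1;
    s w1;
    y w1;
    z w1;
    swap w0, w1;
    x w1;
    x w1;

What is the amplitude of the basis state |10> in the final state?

The amplitude on |10> is -sqrt(2)*I/2.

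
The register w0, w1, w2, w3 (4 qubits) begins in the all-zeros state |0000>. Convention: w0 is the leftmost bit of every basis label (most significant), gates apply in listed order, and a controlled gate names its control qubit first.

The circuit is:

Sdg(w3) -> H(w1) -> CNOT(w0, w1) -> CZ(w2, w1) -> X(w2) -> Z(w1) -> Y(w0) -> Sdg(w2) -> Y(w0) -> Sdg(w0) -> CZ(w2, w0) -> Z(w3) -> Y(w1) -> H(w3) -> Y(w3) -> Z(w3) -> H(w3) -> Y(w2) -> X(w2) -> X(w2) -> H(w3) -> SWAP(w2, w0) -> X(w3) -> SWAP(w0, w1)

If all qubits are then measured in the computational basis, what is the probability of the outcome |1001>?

A full measurement returns |1001> with probability 1/4. Key observation: steps 19-20 multiply out to the identity, so the circuit reduces to the remaining gates.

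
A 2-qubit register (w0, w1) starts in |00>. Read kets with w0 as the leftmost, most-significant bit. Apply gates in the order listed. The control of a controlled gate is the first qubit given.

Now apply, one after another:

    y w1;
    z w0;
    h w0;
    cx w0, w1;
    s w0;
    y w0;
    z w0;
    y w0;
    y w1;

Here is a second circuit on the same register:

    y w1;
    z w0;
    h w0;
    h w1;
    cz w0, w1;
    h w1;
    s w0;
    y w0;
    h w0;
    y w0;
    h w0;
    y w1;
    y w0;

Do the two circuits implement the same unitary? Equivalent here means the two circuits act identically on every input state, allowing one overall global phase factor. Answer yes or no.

No — the two circuits implement different unitaries, even allowing a global phase.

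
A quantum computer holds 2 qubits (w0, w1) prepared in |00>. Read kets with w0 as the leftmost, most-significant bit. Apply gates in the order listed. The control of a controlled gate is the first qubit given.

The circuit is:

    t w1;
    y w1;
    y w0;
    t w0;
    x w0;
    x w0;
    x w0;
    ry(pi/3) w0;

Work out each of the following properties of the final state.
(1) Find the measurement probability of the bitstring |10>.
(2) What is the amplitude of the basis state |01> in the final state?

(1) The probability of measuring |10> is 0.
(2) The final state's coefficient on |01> equals -sqrt(3)*exp(I*pi/4)/2.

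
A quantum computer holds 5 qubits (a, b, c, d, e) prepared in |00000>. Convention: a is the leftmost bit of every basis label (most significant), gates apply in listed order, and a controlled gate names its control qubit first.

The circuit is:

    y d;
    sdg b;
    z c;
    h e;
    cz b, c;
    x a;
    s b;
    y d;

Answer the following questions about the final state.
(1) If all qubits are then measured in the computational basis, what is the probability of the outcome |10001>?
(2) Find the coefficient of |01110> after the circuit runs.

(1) A full measurement returns |10001> with probability 1/2.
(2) The final state's coefficient on |01110> equals 0.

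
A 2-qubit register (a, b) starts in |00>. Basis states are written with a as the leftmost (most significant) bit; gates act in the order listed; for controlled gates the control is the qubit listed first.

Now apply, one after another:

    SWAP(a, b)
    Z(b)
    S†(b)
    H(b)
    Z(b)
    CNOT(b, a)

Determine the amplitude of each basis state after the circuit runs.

The final amplitudes are sqrt(2)/2 on |00>, 0 on |01>, 0 on |10>, -sqrt(2)/2 on |11>.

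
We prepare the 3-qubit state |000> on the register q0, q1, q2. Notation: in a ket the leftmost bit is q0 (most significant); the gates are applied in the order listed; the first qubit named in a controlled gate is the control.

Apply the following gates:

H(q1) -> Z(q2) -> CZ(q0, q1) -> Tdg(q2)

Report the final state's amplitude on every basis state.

After the circuit, the state carries amplitude sqrt(2)/2 on |000>, sqrt(2)/2 on |010>, and 0 on every other basis state.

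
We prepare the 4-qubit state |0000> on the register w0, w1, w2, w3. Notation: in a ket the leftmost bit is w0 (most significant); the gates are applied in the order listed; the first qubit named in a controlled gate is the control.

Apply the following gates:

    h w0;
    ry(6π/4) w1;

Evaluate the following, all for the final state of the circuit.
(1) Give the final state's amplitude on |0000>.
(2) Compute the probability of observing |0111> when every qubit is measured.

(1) The final state's coefficient on |0000> equals -1/2.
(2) Outcome |0111> occurs with probability 0.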